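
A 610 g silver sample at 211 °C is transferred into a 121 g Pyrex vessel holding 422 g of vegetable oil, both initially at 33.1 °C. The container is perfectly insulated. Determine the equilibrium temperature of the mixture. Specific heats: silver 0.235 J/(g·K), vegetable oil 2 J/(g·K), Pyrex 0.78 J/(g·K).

T_f ≈ 56.7 °C

Heat gained plus heat lost sum to zero:
610*0.235*(T − 211) + 422*2*(T − 33.1) + 121*0.78*(T − 33.1) = 0
143.35(T − 211) + 844(T − 33.1) + 94.38(T − 33.1) = 0
1081.7 T = 61307
T ≈ 56.68 °C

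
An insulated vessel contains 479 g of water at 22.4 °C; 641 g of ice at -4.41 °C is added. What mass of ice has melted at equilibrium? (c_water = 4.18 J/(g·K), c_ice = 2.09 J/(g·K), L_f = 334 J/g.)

m_melted ≈ 117 g

Heat available from the water dropping to 0 °C: 479·4.18·22.4 = 44850 J.
Of that, 641·2.09·4.41 = 5908 J goes to bring the ice to 0 °C, leaving 38942 J.
Fully melting the ice requires m_ice L_f = 641·334 = 214094 J.
38942 J < 214094 J, so only part of the ice melts and the system sits at 0 °C.
Mass melted = 38942/334 ≈ 116.6 g.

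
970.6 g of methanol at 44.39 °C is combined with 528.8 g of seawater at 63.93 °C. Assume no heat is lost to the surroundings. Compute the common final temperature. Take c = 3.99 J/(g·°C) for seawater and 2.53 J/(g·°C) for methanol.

T_f ≈ 53.4 °C

|Q_seawater| = |Q_methanol|:
528.8*3.99*(63.93 − T) = 970.6*2.53*(T − 44.39)
2109.9(63.93 − T) = 2455.6(T − 44.39)
4565.5 T = 243892  ⇒  T ≈ 53.42 °C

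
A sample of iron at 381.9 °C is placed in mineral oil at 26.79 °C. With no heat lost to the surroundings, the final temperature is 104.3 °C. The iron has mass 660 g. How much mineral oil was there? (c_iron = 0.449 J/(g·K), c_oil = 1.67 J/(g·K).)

m ≈ 636 g

Conservation of energy gives ΣQ = 0:
660×0.449×(104.3 − 381.9) + m×1.67×(104.3 − 26.79) = 0
129.44 m = 82264
m = 82264/129.44 ≈ 635.5 g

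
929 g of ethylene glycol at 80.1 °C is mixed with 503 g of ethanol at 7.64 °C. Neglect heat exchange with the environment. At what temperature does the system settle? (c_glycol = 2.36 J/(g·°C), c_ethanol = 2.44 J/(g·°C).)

T_f ≈ 54.1 °C

Set heat shed by the hot body equal to heat absorbed by the cold body:
929·2.36·(80.1 − T) = 503·2.44·(T − 7.64)
2192.4(80.1 − T) = 1227.3(T − 7.64)
3419.8 T = 184991  ⇒  T ≈ 54.09 °C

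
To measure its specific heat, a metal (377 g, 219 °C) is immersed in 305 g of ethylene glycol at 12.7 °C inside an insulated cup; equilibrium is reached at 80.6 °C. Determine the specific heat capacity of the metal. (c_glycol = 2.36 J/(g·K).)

c ≈ 0.937 J/(g·K)

m_s c (T_s − T_f) = m_glycol c_glycol (T_f − T_0):
377×c×(219 − 80.6) = 305×2.36×(80.6 − 12.7)
52177 c = 48874  ⇒  c ≈ 0.9367 J/(g·K)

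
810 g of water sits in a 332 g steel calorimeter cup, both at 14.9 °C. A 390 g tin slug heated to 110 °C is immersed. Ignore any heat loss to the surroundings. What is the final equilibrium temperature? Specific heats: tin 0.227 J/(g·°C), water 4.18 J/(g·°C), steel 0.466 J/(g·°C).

Taking heat into each body as positive, Σ m c ΔT = 0:
390·0.227·(T − 110) + 810·4.18·(T − 14.9) + 332·0.466·(T − 14.9) = 0
88.53(T − 110) + 3385.8(T − 14.9) + 154.71(T − 14.9) = 0
3629 T = 62492
T = 62492/3629 ≈ 17.22 °C

T_f ≈ 17.2 °C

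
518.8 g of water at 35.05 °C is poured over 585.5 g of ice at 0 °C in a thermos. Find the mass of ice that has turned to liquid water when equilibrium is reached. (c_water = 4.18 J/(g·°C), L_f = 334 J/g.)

m_melted ≈ 228 g

Heat available from the water dropping to 0 °C: 518.8×4.18×35.05 = 76009 J.
To melt every bit of ice: 585.5×334 = 195557 J.
That's not enough to melt it all — equilibrium is at 0 °C with ice remaining.
Mass melted = 76009/334 ≈ 227.6 g.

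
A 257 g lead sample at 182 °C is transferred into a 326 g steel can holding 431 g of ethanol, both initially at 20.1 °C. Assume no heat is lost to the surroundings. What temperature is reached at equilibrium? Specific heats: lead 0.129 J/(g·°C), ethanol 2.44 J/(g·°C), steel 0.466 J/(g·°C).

T_f ≈ 24.4 °C

With ΣQ=0 the equilibrium temperature is the m·c-weighted mean:
T_f = (33.15×182 + 1051.6×20.1 + 151.92×20.1) / (33.15 + 1051.6 + 151.92)
    = 30225 / 1236.7 ≈ 24.44 °C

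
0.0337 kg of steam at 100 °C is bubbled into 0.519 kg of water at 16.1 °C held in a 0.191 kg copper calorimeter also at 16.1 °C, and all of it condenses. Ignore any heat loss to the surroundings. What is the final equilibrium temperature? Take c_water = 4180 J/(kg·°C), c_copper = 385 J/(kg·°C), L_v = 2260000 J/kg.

Conservation of energy gives ΣQ = 0:
steam→water at 100 °C releases m L_v = 0.0337×2260000 = 76162; condensate cools 100→T: 0.0337×4180×(T − 100) = 140.87(T − 100); water warms: 0.519×4180×(T − 16.1) = 2169.4(T − 16.1); copper cup: 0.191×385×(T − 16.1) = 73.53(T − 16.1)
2383.8 T = 76162 + 14087 + 36112 = 126360
T ≈ 53.01 °C, under the boiling point, so the assumption holds.

T_f ≈ 53.0 °C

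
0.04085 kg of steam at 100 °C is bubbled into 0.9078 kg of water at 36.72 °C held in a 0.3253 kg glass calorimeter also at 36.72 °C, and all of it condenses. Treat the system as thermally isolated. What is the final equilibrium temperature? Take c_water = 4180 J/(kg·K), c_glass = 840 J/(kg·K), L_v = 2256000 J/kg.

Energy conservation, ΣQ = 0:
condense steam: −0.04085·2256000 = −92158
  condensed water 100 °C→T: 170.75(T − 100)
  water warms: 0.9078·4180·(T − 36.72) = 3794.6(T − 36.72)
  cup: 273.25(T − 36.72)
4238.6 T = 92158 + 17075 + 149372 = 258605
T ≈ 61.01 °C — below 100 °C, confirming all the steam condensed.

T_f ≈ 61.0 °C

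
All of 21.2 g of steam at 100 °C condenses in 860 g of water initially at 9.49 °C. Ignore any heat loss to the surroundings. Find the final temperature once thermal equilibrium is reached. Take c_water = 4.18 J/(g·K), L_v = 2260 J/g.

Taking heat into each body as positive, Σ m c ΔT = 0:
condense steam: −21.2×2260 = −47912
  condensed water 100 °C→T: 88.62(T − 100)
  original water: 3594.8(T − 9.49)
3683.4 T = 47912 + 8861.6 + 34115 = 90888
T ≈ 24.67 °C (< 100 °C, so full condensation is consistent).

T_f ≈ 24.7 °C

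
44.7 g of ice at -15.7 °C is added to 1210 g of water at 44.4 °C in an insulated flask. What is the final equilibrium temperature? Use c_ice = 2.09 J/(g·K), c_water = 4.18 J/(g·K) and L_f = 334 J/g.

T_f ≈ 39.7 °C

Let T be the final temperature. ΣQ_i = 0:
warm ice to 0 °C: 44.7·2.09·(0 − (-15.7)) = 1466.7
  fusion: m_ice L_f = 44.7·334 = 14930
  meltwater 0→T: 44.7·4.18·T = 186.85 T
  water: 5057.8(T − 44.4)
5244.6 T = 224566 − 16397 = 208170
T ≈ 39.69 °C — above 0 °C, consistent with complete melting.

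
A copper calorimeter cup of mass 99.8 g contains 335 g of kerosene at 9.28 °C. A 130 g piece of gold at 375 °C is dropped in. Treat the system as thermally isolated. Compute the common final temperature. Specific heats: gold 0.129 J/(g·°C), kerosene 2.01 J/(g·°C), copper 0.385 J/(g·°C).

T_f ≈ 17.7 °C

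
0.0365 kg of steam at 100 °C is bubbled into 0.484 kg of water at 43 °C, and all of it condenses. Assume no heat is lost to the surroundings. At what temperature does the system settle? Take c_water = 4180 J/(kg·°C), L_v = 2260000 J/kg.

Setting the total heat transfer to zero:
steam→water at 100 °C releases m L_v = 0.0365×2260000 = 82490
  condensed water 100 °C→T: 152.57(T − 100)
  original water: 2023.1(T − 43)
2175.7 T = 82490 + 15257 + 86994 = 184741
T ≈ 84.91 °C (< 100 °C, so full condensation is consistent).

T_f ≈ 84.9 °C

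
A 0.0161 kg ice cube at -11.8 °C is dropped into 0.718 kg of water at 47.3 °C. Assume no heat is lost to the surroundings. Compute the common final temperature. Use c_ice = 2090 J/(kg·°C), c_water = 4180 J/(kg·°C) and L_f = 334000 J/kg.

Let T be the final temperature. ΣQ_i = 0:
ice -11.8→0 °C: 0.0161·2090·11.8 = 397.06; melt ice: 0.0161·334000 = 5377.4; meltwater 0→T: 0.0161·4180·T = 67.3 T; water: 3001.2(T − 47.3)
3068.5 T = 141959 − 5774.5 = 136184
T ≈ 44.38 °C (positive, so assuming full melt was valid).

T_f ≈ 44.4 °C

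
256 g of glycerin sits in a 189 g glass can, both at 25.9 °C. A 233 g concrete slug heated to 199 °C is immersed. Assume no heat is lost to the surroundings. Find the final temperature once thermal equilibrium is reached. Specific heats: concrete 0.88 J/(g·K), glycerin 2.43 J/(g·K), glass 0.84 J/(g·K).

Taking heat into each body as positive, Σ m c ΔT = 0:
233·0.88·(T − 199) + 256·2.43·(T − 25.9) + 189·0.84·(T − 25.9) = 0
205.04(T − 199) + 622.08(T − 25.9) + 158.76(T − 25.9) = 0
985.88 T = 61027
T = 61027/985.88 ≈ 61.90 °C

T_f ≈ 61.9 °C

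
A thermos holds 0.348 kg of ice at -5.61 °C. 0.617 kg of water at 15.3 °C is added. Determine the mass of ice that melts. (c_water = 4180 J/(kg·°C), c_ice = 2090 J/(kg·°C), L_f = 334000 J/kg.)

m_melted ≈ 0.106 kg

Water can give up m c ΔT = 0.617·4180·15.3 = 39460 J before reaching 0 °C.
Warming the ice to 0 °C takes 0.348·2090·5.61 = 4080.3 J, leaving 35379 J for melting.
Melting all 0.348 kg of ice would need 0.348·334000 = 116232 J.
35379 J < 116232 J, so only part of the ice melts and the system sits at 0 °C.
Mass melted = 35379/334000 ≈ 0.1059 kg.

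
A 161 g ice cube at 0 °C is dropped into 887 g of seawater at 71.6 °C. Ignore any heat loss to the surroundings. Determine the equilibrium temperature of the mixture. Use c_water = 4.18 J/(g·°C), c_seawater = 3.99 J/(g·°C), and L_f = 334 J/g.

Heat gained plus heat lost sum to zero:
latent heat to melt: 161·334 = 53774; warm the meltwater: 672.98 T; seawater: 3539.1(T − 71.6)
4212.1 T = 253402 − 53774 = 199628
T ≈ 47.39 °C (positive, so assuming full melt was valid).

T_f ≈ 47.4 °C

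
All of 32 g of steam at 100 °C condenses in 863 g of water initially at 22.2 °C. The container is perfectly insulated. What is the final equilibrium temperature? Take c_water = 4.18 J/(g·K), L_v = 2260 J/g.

Let T be the final temperature. ΣQ_i = 0:
steam→water at 100 °C releases m L_v = 32·2260 = 72320
  condensed water 100 °C→T: 133.76(T − 100)
  water warms: 863·4.18·(T − 22.2) = 3607.3(T − 22.2)
3741.1 T = 72320 + 13376 + 80083 = 165779
T ≈ 44.31 °C — below 100 °C, confirming all the steam condensed.

T_f ≈ 44.3 °C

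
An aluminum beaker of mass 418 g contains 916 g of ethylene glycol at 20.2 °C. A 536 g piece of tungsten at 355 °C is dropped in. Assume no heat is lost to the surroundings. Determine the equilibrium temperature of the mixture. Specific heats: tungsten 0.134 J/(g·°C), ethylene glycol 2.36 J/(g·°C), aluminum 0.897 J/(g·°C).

Let T be the final temperature. ΣQ_i = 0:
536×0.134×(T − 355) + 916×2.36×(T − 20.2) + 418×0.897×(T − 20.2) = 0
71.82(T − 355) + 2161.8(T − 20.2) + 374.95(T − 20.2) = 0
2608.5 T = 76739
T ≈ 29.42 °C

T_f ≈ 29.4 °C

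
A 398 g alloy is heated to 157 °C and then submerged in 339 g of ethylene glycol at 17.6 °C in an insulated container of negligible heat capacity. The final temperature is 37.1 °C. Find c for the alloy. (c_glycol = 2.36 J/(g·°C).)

c ≈ 0.327 J/(g·°C)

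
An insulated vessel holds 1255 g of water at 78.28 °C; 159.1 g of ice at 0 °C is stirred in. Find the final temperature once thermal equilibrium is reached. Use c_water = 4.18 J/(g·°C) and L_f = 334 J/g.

T_f ≈ 60.5 °C

Energy balance with sensible and latent terms:
fusion: m_ice L_f = 159.1·334 = 53139; meltwater 0→T: 159.1·4.18·T = 665.04 T; water: 5245.9(T − 78.28)
5910.9 T = 410649 − 53139 = 357510
T ≈ 60.48 °C. Since T > 0 °C, the all-ice-melts assumption holds.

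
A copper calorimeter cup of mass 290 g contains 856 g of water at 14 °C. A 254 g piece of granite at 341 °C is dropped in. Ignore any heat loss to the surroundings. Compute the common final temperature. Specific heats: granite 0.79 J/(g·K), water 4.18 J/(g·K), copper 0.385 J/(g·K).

T_f ≈ 30.9 °C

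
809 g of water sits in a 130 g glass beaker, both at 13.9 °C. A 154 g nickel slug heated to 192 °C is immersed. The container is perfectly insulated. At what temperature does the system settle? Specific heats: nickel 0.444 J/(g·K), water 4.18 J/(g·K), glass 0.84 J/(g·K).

T_f ≈ 17.3 °C

T_f is the heat-capacity-weighted average of the initial temperatures:
T_f = (68.38*192 + 3381.6*13.9 + 109.2*13.9) / (68.38 + 3381.6 + 109.2)
    = 61651 / 3559.2 ≈ 17.32 °C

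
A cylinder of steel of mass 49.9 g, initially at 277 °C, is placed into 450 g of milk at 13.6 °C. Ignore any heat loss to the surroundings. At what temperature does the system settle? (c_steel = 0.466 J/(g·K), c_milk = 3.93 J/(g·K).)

Set heat shed by the hot body equal to heat absorbed by the cold body:
49.9×0.466×(277 − T) = 450×3.93×(T − 13.6)
23.25(277 − T) = 1768.5(T − 13.6)
1791.8 T = 30493  ⇒  T ≈ 17.02 °C

T_f ≈ 17.0 °C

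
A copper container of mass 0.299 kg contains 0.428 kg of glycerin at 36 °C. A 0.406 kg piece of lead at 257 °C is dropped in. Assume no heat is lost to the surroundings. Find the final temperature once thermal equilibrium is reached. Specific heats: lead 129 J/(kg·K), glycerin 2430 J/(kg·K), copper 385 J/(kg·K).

With ΣQ=0 the equilibrium temperature is the m·c-weighted mean:
T_f = (52.37×257 + 1040×36 + 115.11×36) / (52.37 + 1040 + 115.11)
    = 55046 / 1207.5 ≈ 45.59 °C

T_f ≈ 45.6 °C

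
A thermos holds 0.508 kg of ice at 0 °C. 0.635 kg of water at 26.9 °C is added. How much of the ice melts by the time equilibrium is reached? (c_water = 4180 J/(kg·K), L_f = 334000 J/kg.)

Cooling the water to 0 °C releases 0.635×4180×26.9 = 71401 J.
Melting all 0.508 kg of ice would need 0.508×334000 = 169672 J.
71401 J < 169672 J, so only part of the ice melts and the system sits at 0 °C.
m_melt = 71401 / L_f = 0.2138 kg.

m_melted ≈ 0.214 kg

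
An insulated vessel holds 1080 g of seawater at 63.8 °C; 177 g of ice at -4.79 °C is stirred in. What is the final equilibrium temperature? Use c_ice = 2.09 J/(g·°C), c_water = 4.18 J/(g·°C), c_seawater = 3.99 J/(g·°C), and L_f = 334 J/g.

T_f ≈ 42.4 °C

Taking heat into each body as positive, Σ m c ΔT = 0:
warm ice to 0 °C: 177×2.09×(0 − (-4.79)) = 1772
  fusion: m_ice L_f = 177×334 = 59118
  meltwater 0→T: 177×4.18×T = 739.86 T
  seawater cools: 1080×3.99×(T − 63.8) = 4309.2(T − 63.8)
5049.1 T = 274927 − 60890 = 214037
T ≈ 42.39 °C (positive, so assuming full melt was valid).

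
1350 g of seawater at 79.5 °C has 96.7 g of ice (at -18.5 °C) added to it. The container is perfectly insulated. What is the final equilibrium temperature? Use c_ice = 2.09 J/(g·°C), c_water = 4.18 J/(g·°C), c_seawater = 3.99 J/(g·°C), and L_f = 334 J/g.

Net heat exchanged in the isolated system is zero:
ice -18.5→0 °C: 96.7×2.09×18.5 = 3738.9
  melt ice: 96.7×334 = 32298
  warm the meltwater: 404.21 T
  seawater: 5386.5(T − 79.5)
5790.7 T = 428227 − 36037 = 392190
T ≈ 67.73 °C — above 0 °C, consistent with complete melting.

T_f ≈ 67.7 °C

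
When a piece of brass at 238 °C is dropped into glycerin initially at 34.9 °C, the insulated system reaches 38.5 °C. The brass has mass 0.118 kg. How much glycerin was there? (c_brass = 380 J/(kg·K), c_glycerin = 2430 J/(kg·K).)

m ≈ 1.02 kg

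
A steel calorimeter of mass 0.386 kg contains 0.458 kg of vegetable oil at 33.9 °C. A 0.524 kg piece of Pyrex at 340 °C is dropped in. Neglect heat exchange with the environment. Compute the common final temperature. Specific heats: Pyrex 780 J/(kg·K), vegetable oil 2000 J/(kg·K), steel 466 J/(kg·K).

Energy conservation, ΣQ = 0:
0.524·780·(T − 340) + 0.458·2000·(T − 33.9) + 0.386·466·(T − 33.9) = 0
408.72(T − 340) + 916(T − 33.9) + 179.88(T − 33.9) = 0
1504.6 T = 176115
T ≈ 117.05 °C

T_f ≈ 117.1 °C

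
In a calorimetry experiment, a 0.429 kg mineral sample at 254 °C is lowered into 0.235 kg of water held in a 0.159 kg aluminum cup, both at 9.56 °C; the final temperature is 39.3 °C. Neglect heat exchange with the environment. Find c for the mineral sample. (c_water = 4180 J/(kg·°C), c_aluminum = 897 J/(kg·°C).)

Setting the total heat transfer to zero:
0.429×c×(39.3 − 254) + 0.235×4180×(39.3 − 9.56) + 0.159×897×(39.3 − 9.56) = 0
-92.11 c = -33455
c = -33455/-92.11 ≈ 363.2 J/(kg·°C)

c ≈ 363 J/(kg·°C)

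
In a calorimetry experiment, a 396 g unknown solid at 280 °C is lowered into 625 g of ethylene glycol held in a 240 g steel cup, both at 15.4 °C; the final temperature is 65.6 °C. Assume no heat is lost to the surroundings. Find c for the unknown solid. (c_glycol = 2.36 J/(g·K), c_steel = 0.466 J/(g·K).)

Taking heat into each body as positive, Σ m c ΔT = 0:
396·c·(65.6 − 280) + 625·2.36·(65.6 − 15.4) + 240·0.466·(65.6 − 15.4) = 0
-84902 c = -79659
c = -79659/-84902 ≈ 0.9382 J/(g·K)

c ≈ 0.938 J/(g·K)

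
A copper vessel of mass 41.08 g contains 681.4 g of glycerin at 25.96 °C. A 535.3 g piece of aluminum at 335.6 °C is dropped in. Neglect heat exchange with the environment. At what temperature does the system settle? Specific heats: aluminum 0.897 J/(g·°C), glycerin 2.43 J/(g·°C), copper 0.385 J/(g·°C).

Energy conservation, ΣQ = 0:
535.3×0.897×(T − 335.6) + 681.4×2.43×(T − 25.96) + 41.08×0.385×(T − 25.96) = 0
2151.8 T = 204538
T = 204538 / 2151.8 = 95.1 °C

T_f ≈ 95.1 °C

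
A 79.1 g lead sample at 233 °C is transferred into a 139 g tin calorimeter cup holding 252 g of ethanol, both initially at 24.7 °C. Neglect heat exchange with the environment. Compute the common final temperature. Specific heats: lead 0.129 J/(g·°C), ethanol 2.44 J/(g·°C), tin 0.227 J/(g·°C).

Let T be the final temperature. ΣQ_i = 0:
79.1×0.129×(T − 233) + 252×2.44×(T − 24.7) + 139×0.227×(T − 24.7) = 0
656.64 T = 18344
T = 18344/656.64 ≈ 27.94 °C

T_f ≈ 27.9 °C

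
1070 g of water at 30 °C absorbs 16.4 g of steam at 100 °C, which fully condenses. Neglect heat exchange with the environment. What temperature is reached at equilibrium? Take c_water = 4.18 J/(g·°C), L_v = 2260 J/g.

T_f ≈ 39.2 °C

Energy balance with sensible and latent terms:
steam→water at 100 °C releases m L_v = 16.4·2260 = 37064
  condensed water 100 °C→T: 68.55(T − 100)
  water warms: 1070·4.18·(T − 30) = 4472.6(T − 30)
4541.2 T = 37064 + 6855.2 + 134178 = 178097
T ≈ 39.22 °C — below 100 °C, confirming all the steam condensed.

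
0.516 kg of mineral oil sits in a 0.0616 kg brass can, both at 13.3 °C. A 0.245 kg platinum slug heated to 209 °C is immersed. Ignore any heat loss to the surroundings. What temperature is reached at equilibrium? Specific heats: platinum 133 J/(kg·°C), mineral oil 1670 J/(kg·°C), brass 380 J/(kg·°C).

T_f ≈ 20.2 °C

With ΣQ=0 the equilibrium temperature is the m·c-weighted mean:
T_f = (32.59*209 + 861.72*13.3 + 23.41*13.3) / (32.59 + 861.72 + 23.41)
    = 18582 / 917.71 ≈ 20.25 °C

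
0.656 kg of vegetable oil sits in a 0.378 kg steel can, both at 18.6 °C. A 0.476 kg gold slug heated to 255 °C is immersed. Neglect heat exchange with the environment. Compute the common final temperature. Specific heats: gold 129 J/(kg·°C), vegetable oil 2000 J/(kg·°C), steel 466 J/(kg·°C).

T_f ≈ 28.0 °C

Let T be the final temperature. ΣQ_i = 0:
0.476×129×(T − 255) + 0.656×2000×(T − 18.6) + 0.378×466×(T − 18.6) = 0
61.4(T − 255) + 1312(T − 18.6) + 176.15(T − 18.6) = 0
(61.4 + 1312 + 176.15) T = 61.4×255 + 1312×18.6 + 176.15×18.6
T ≈ 27.97 °C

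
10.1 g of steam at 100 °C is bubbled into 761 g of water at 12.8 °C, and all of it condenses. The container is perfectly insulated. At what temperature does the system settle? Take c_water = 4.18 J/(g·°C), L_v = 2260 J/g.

T_f ≈ 21.0 °C

Conservation of energy gives ΣQ = 0:
steam→water at 100 °C releases m L_v = 10.1·2260 = 22826
  condensate cools 100→T: 10.1·4.18·(T − 100) = 42.22(T − 100)
  water warms: 761·4.18·(T − 12.8) = 3181(T − 12.8)
3223.2 T = 22826 + 4221.8 + 40717 = 67764
T ≈ 21.02 °C — below 100 °C, confirming all the steam condensed.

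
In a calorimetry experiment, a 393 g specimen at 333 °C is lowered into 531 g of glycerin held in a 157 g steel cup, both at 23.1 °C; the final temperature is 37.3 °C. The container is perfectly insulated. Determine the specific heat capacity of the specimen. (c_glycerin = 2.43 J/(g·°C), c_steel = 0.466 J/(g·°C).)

Heat gained plus heat lost sum to zero:
393·c·(37.3 − 333) + 531·2.43·(37.3 − 23.1) + 157·0.466·(37.3 − 23.1) = 0
-116210 c = -19362
c = -19362/-116210 ≈ 0.1666 J/(g·°C)

c ≈ 0.167 J/(g·°C)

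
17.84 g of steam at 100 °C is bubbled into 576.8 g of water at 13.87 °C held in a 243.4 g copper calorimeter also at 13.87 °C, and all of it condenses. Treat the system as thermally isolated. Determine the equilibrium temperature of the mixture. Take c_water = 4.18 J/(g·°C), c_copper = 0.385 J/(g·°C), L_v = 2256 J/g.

Energy conservation, ΣQ = 0:
condense steam: −17.84×2256 = −40247; condensate cools 100→T: 17.84×4.18×(T − 100) = 74.57(T − 100); water warms: 576.8×4.18×(T − 13.87) = 2411(T − 13.87); copper cup: 243.4×0.385×(T − 13.87) = 93.71(T − 13.87)
2579.3 T = 40247 + 7457.1 + 34741 = 82445
T ≈ 31.96 °C, under the boiling point, so the assumption holds.

T_f ≈ 32.0 °C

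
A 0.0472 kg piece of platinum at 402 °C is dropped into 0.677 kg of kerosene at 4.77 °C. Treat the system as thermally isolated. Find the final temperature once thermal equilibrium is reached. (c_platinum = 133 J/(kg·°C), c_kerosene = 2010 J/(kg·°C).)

T_f ≈ 6.6 °C

|Q_platinum| = |Q_kerosene|:
0.0472×133×(402 − T) = 0.677×2010×(T − 4.77)
6.278(402 − T) = 1360.8(T − 4.77)
1367 T = 9014.5  ⇒  T ≈ 6.59 °C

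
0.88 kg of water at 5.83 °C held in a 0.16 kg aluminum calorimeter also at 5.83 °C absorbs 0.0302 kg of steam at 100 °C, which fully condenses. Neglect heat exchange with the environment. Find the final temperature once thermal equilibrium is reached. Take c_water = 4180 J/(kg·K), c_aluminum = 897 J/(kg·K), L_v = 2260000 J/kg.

Conservation of energy gives ΣQ = 0:
condense steam: −0.0302×2260000 = −68252; condensate cools 100→T: 0.0302×4180×(T − 100) = 126.24(T − 100); original water: 3678.4(T − 5.83); cup: 143.52(T − 5.83)
3948.2 T = 68252 + 12624 + 22282 = 103157
T ≈ 26.13 °C, under the boiling point, so the assumption holds.

T_f ≈ 26.1 °C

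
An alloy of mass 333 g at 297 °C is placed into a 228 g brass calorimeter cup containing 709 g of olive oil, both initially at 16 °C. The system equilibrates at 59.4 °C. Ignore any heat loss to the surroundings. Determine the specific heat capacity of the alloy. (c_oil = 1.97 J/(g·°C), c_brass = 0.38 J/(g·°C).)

c ≈ 0.814 J/(g·°C)

Energy conservation, ΣQ = 0:
333·c·(59.4 − 297) + 709·1.97·(59.4 − 16) + 228·0.38·(59.4 − 16) = 0
-79121 c = -64378
c = -64378/-79121 ≈ 0.8137 J/(g·°C)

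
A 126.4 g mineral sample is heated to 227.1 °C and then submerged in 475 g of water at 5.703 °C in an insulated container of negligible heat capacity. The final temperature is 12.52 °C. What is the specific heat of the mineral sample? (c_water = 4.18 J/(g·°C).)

c ≈ 0.499 J/(g·°C)

Conservation of energy gives ΣQ = 0:
126.4·c·(12.52 − 227.1) + 475·4.18·(12.52 − 5.703) = 0
-27123 c = -13535
c = -13535/-27123 ≈ 0.499 J/(g·°C)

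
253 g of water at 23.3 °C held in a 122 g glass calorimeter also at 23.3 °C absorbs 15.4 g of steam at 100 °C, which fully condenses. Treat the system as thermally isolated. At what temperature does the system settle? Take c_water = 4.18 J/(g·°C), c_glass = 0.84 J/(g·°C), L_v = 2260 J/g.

T_f ≈ 55.8 °C

Let T be the final temperature. ΣQ_i = 0:
latent heat released on condensation: 15.4·2260 = 34804; condensate cools 100→T: 15.4·4.18·(T − 100) = 64.37(T − 100); water warms: 253·4.18·(T − 23.3) = 1057.5(T − 23.3); cup: 102.48(T − 23.3)
1224.4 T = 34804 + 6437.2 + 27028 = 68270
T ≈ 55.76 °C, under the boiling point, so the assumption holds.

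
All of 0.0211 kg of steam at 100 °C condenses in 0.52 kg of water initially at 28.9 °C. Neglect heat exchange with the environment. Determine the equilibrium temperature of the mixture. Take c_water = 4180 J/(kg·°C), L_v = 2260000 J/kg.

Energy conservation, ΣQ = 0:
steam→water at 100 °C releases m L_v = 0.0211×2260000 = 47686; condensed water 100 °C→T: 88.2(T − 100); original water: 2173.6(T − 28.9)
2261.8 T = 47686 + 8819.8 + 62817 = 119323
T ≈ 52.76 °C, under the boiling point, so the assumption holds.

T_f ≈ 52.8 °C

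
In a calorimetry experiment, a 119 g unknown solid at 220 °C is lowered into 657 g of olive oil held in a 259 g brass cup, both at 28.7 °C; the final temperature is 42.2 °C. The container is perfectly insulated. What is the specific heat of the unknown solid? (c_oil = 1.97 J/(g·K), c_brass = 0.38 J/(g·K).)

Setting the total heat transfer to zero:
119·c·(42.2 − 220) + 657·1.97·(42.2 − 28.7) + 259·0.38·(42.2 − 28.7) = 0
-21158 c = -18802
c = -18802/-21158 ≈ 0.8886 J/(g·K)

c ≈ 0.889 J/(g·K)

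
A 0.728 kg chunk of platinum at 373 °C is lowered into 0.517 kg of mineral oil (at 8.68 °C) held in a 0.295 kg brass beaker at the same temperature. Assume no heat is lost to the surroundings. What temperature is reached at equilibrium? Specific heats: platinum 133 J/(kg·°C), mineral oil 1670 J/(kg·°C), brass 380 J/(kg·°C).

T_f ≈ 41.6 °C

Let T be the final temperature. ΣQ_i = 0:
0.728×133×(T − 373) + 0.517×1670×(T − 8.68) + 0.295×380×(T − 8.68) = 0
96.82(T − 373) + 863.39(T − 8.68) + 112.1(T − 8.68) = 0
(96.82 + 863.39 + 112.1) T = 96.82×373 + 863.39×8.68 + 112.1×8.68
T ≈ 41.58 °C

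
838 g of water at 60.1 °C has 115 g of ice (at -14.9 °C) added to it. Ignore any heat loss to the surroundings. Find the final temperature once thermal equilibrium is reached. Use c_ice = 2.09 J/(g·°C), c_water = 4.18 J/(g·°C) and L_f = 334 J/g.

T_f ≈ 42.3 °C

Net heat exchanged in the isolated system is zero:
ice -14.9→0 °C: 115×2.09×14.9 = 3581.2; fusion: m_ice L_f = 115×334 = 38410; warm the meltwater: 480.7 T; water cools: 838×4.18×(T − 60.1) = 3502.8(T − 60.1)
3983.5 T = 210521 − 41991 = 168529
T ≈ 42.31 °C. Since T > 0 °C, the all-ice-melts assumption holds.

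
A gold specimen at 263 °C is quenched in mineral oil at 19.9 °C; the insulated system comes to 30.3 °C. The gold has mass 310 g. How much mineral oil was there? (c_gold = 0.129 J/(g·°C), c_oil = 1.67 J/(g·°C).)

m ≈ 536 g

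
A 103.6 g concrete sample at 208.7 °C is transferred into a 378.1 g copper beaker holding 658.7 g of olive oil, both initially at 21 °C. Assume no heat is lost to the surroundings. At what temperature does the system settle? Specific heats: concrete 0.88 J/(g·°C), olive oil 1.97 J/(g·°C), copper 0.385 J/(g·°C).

T_f ≈ 32.2 °C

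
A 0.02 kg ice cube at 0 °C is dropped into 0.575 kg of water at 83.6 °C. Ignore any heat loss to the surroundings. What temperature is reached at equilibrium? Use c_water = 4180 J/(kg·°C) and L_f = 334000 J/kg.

Setting the total heat transfer to zero:
fusion: m_ice L_f = 0.02·334000 = 6680; meltwater 0→T: 0.02·4180·T = 83.6 T; water: 2403.5(T − 83.6)
2487.1 T = 200933 − 6680 = 194253
T ≈ 78.10 °C — above 0 °C, consistent with complete melting.

T_f ≈ 78.1 °C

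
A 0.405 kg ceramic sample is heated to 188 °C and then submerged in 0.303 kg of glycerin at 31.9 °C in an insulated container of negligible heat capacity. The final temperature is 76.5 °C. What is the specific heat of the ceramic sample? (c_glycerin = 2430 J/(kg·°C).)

Taking heat into each body as positive, Σ m c ΔT = 0:
0.405·c·(76.5 − 188) + 0.303·2430·(76.5 − 31.9) = 0
-45.16 c = -32839
c = -32839/-45.16 ≈ 727.2 J/(kg·°C)

c ≈ 727 J/(kg·°C)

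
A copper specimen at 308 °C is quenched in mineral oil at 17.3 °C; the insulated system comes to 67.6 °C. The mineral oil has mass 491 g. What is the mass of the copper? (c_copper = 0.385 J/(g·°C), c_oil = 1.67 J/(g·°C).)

Heat lost by the copper = heat gained by the oil:
m·0.385·(308 − 67.6) = 491·1.67·(67.6 − 17.3)
92.55 m = 41244  ⇒  m ≈ 445.6 g

m ≈ 446 g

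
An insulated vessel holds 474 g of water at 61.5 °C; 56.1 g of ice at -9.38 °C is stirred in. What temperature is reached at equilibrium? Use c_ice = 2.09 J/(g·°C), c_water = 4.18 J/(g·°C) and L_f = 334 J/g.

T_f ≈ 46.0 °C

Sum of m c ΔT and latent-heat terms is zero:
warm ice to 0 °C: 56.1·2.09·(0 − (-9.38)) = 1099.8; latent heat to melt: 56.1·334 = 18737; warm the meltwater: 234.5 T; water: 1981.3(T − 61.5)
2215.8 T = 121851 − 19837 = 102014
T ≈ 46.04 °C — above 0 °C, consistent with complete melting.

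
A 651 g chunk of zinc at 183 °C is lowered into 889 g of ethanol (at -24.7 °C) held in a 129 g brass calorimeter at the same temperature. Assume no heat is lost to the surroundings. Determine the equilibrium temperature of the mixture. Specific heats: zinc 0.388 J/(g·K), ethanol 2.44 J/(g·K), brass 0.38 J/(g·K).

T_f ≈ -3.5 °C

Energy conservation, ΣQ = 0:
651*0.388*(T − 183) + 889*2.44*(T − (-24.7)) + 129*0.38*(T − (-24.7)) = 0
252.59(T − 183) + 2169.2(T − (-24.7)) + 49.02(T − (-24.7)) = 0
2470.8 T = -8565.4
T = -8565.4/2470.8 ≈ -3.47 °C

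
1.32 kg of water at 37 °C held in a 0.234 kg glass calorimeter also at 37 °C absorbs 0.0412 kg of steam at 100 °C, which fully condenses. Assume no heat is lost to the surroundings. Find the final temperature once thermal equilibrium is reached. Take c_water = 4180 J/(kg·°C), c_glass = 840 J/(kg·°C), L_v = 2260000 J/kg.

Conservation of energy gives ΣQ = 0:
steam→water at 100 °C releases m L_v = 0.0412·2260000 = 93112; condensate cools 100→T: 0.0412·4180·(T − 100) = 172.22(T − 100); original water: 5517.6(T − 37); cup: 196.56(T − 37)
5886.4 T = 93112 + 17222 + 211424 = 321758
T ≈ 54.66 °C — below 100 °C, confirming all the steam condensed.

T_f ≈ 54.7 °C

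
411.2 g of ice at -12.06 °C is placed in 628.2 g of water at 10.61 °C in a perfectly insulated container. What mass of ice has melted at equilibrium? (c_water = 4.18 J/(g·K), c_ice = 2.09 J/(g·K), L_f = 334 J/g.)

Water can give up m c ΔT = 628.2×4.18×10.61 = 27861 J before reaching 0 °C.
Of that, 411.2×2.09×12.06 = 10364 J goes to bring the ice to 0 °C, leaving 17496 J.
To melt every bit of ice: 411.2×334 = 137341 J.
17496 J < 137341 J, so only part of the ice melts and the system sits at 0 °C.
m_melt = 17496 / L_f = 52.38 g.

m_melted ≈ 52.4 g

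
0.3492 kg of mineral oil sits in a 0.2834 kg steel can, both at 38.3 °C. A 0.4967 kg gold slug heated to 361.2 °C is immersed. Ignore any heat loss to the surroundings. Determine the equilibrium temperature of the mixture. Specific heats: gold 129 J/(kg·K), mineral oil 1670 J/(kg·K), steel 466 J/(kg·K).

T_f ≈ 64.8 °C

T_f is the heat-capacity-weighted average of the initial temperatures:
T_f = (64.07×361.2 + 583.16×38.3 + 132.06×38.3) / (64.07 + 583.16 + 132.06)
    = 50537 / 779.3 ≈ 64.85 °C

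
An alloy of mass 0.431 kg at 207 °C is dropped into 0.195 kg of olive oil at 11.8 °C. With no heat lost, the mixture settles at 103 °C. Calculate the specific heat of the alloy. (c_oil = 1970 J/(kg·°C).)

c ≈ 782 J/(kg·°C)

Heat lost by the alloy = heat gained by the oil:
0.431·c·(207 − 103) = 0.195·1970·(103 − 11.8)
44.82 c = 35034  ⇒  c ≈ 781.6 J/(kg·°C)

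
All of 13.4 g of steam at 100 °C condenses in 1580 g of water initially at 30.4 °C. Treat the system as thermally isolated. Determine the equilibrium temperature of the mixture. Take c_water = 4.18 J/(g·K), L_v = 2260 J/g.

Net heat exchanged in the isolated system is zero:
latent heat released on condensation: 13.4·2260 = 30284; condensate cools 100→T: 13.4·4.18·(T − 100) = 56.01(T − 100); water warms: 1580·4.18·(T − 30.4) = 6604.4(T − 30.4)
6660.4 T = 30284 + 5601.2 + 200774 = 236659
T ≈ 35.53 °C — below 100 °C, confirming all the steam condensed.

T_f ≈ 35.5 °C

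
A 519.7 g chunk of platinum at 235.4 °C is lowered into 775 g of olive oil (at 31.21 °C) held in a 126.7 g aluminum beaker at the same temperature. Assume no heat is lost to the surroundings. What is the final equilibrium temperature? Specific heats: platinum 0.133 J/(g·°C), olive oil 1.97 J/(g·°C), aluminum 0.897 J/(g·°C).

Setting the total heat transfer to zero:
519.7×0.133×(T − 235.4) + 775×1.97×(T − 31.21) + 126.7×0.897×(T − 31.21) = 0
69.12(T − 235.4) + 1526.8(T − 31.21) + 113.65(T − 31.21) = 0
(69.12 + 1526.8 + 113.65) T = 69.12×235.4 + 1526.8×31.21 + 113.65×31.21
T = 67468/1709.5 ≈ 39.47 °C

T_f ≈ 39.5 °C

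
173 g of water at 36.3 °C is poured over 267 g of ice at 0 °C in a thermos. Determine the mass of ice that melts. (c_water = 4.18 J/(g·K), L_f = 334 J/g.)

m_melted ≈ 78.6 g

Cooling the water to 0 °C releases 173×4.18×36.3 = 26250 J.
To melt every bit of ice: 267×334 = 89178 J.
That's not enough to melt it all — equilibrium is at 0 °C with ice remaining.
m_melted×334 = 26250  ⇒  m_melted ≈ 78.59 g.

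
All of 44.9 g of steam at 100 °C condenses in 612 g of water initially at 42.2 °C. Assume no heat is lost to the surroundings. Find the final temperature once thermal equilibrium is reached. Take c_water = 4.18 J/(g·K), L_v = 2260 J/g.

T_f ≈ 83.1 °C

Let T be the final temperature. ΣQ_i = 0:
steam→water at 100 °C releases m L_v = 44.9×2260 = 101474
  condensed water 100 °C→T: 187.68(T − 100)
  original water: 2558.2(T − 42.2)
2745.8 T = 101474 + 18768 + 107954 = 228197
T ≈ 83.11 °C (< 100 °C, so full condensation is consistent).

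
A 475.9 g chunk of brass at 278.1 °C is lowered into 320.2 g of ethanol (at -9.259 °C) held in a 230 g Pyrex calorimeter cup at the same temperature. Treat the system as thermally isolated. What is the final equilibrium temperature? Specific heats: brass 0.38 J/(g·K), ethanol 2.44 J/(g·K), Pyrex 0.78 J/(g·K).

T_f is the heat-capacity-weighted average of the initial temperatures:
T_f = (180.84·278.1 + 781.29·(-9.259) + 179.4·(-9.259)) / (180.84 + 781.29 + 179.4)
    = 41397 / 1141.5 ≈ 36.26 °C

T_f ≈ 36.3 °C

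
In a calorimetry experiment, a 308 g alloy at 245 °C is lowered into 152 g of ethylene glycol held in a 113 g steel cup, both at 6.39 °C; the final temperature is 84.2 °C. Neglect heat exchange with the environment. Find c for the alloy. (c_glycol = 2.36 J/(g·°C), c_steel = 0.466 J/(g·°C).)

Setting the total heat transfer to zero:
308·c·(84.2 − 245) + 152·2.36·(84.2 − 6.39) + 113·0.466·(84.2 − 6.39) = 0
-49526 c = -32009
c = -32009/-49526 ≈ 0.6463 J/(g·°C)

c ≈ 0.646 J/(g·°C)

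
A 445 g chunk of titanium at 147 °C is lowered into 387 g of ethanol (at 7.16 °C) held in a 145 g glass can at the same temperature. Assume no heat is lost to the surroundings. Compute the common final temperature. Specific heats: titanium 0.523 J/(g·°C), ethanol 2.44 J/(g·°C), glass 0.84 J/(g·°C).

T_f ≈ 32.2 °C

Taking heat into each body as positive, Σ m c ΔT = 0:
445·0.523·(T − 147) + 387·2.44·(T − 7.16) + 145·0.84·(T − 7.16) = 0
232.74(T − 147) + 944.28(T − 7.16) + 121.8(T − 7.16) = 0
1298.8 T = 41845
T = 41845 / 1298.8 = 32.2 °C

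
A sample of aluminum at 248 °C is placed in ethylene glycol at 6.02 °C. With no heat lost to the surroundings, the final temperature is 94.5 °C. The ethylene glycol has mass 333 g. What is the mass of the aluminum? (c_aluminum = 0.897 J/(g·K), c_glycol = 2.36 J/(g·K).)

m ≈ 505 g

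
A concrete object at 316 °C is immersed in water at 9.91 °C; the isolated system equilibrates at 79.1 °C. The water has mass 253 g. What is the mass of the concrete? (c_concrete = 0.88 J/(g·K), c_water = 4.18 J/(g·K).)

|Q_concrete| = |Q_water|:
m·0.88·(316 − 79.1) = 253·4.18·(79.1 − 9.91)
208.47 m = 73171  ⇒  m ≈ 351 g

m ≈ 351 g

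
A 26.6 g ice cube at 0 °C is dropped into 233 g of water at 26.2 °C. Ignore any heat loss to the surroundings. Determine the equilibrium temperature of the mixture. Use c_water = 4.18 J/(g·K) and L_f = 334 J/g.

Taking heat into each body as positive, Σ m c ΔT = 0:
melt ice: 26.6·334 = 8884.4
  meltwater 0→T: 26.6·4.18·T = 111.19 T
  water cools: 233·4.18·(T − 26.2) = 973.94(T − 26.2)
1085.1 T = 25517 − 8884.4 = 16633
T ≈ 15.33 °C (positive, so assuming full melt was valid).

T_f ≈ 15.3 °C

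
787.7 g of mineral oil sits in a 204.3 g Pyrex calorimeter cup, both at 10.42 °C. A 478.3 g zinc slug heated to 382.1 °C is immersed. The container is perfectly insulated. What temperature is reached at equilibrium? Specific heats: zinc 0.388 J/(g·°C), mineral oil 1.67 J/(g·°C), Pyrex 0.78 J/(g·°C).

Net heat exchanged in the isolated system is zero:
478.3*0.388*(T − 382.1) + 787.7*1.67*(T − 10.42) + 204.3*0.78*(T − 10.42) = 0
1660.4 T = 86278
T = 86278 / 1660.4 = 52 °C

T_f ≈ 52.0 °C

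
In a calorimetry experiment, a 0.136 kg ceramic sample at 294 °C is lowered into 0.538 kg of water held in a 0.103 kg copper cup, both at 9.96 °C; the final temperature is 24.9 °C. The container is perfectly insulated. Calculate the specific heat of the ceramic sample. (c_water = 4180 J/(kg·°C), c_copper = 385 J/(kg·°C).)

c ≈ 934 J/(kg·°C)

Setting the total heat transfer to zero:
0.136×c×(24.9 − 294) + 0.538×4180×(24.9 − 9.96) + 0.103×385×(24.9 − 9.96) = 0
-36.6 c = -34190
c = -34190/-36.6 ≈ 934.2 J/(kg·°C)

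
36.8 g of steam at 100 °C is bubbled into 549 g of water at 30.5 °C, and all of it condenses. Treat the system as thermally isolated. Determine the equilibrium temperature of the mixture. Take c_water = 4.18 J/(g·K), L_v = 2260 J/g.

Energy conservation, ΣQ = 0:
steam→water at 100 °C releases m L_v = 36.8·2260 = 83168
  condensed water 100 °C→T: 153.82(T − 100)
  original water: 2294.8(T − 30.5)
2448.6 T = 83168 + 15382 + 69992 = 168542
T ≈ 68.83 °C (< 100 °C, so full condensation is consistent).

T_f ≈ 68.8 °C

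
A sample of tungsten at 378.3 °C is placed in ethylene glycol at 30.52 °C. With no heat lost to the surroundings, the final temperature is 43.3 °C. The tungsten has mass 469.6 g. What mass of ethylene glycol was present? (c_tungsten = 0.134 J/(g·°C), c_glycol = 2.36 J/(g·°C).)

m ≈ 699 g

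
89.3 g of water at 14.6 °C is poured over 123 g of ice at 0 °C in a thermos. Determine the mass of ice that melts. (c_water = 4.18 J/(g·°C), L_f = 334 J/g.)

m_melted ≈ 16.3 g

Cooling the water to 0 °C releases 89.3×4.18×14.6 = 5449.8 J.
Fully melting the ice requires m_ice L_f = 123×334 = 41082 J.
That's not enough to melt it all — equilibrium is at 0 °C with ice remaining.
m_melted×334 = 5449.8  ⇒  m_melted ≈ 16.32 g.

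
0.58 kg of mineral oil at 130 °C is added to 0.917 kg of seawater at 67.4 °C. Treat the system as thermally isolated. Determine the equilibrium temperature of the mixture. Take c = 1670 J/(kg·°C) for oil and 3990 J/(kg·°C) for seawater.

With ΣQ=0 the equilibrium temperature is the m·c-weighted mean:
T_f = (968.6·130 + 3658.8·67.4) / (968.6 + 3658.8)
    = 372523 / 4627.4 ≈ 80.50 °C

T_f ≈ 80.5 °C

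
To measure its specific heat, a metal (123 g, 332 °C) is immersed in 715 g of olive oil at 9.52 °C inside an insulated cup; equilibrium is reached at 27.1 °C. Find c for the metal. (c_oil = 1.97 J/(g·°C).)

c ≈ 0.66 J/(g·°C)

Heat lost by the metal = heat gained by the oil:
123·c·(332 − 27.1) = 715·1.97·(27.1 − 9.52)
37503 c = 24762  ⇒  c ≈ 0.6603 J/(g·°C)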